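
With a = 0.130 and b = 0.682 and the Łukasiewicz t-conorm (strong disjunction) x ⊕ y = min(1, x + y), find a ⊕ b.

a ⊕ b = min(1, 0.130 + 0.682) = min(1, 0.812) = 0.812
For comparison, the Gödel t-conorm max(x, y) would give 0.682.

0.812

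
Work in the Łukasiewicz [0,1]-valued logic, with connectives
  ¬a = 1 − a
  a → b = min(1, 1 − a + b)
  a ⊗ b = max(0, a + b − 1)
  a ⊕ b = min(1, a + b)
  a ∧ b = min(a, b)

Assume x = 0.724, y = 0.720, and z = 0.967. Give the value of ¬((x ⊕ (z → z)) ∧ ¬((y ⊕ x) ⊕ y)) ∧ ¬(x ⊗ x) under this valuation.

z → z = min(1, 1 − 0.967 + 0.967) = min(1, 1.000) = 1.000
x ⊕ (z → z) = min(1, 0.724 + 1.000) = min(1, 1.724) = 1.000
y ⊕ x = min(1, 0.720 + 0.724) = min(1, 1.444) = 1.000
(y ⊕ x) ⊕ y = min(1, 1.000 + 0.720) = min(1, 1.720) = 1.000
¬((y ⊕ x) ⊕ y) = 1 − 1.000 = 0.000
(x ⊕ (z → z)) ∧ ¬((y ⊕ x) ⊕ y) = min(1.000, 0.000) = 0.000
¬((x ⊕ (z → z)) ∧ ¬((y ⊕ x) ⊕ y)) = 1 − 0.000 = 1.000
x ⊗ x = max(0, 0.724 + 0.724 − 1) = max(0, 0.448) = 0.448
¬(x ⊗ x) = 1 − 0.448 = 0.552
¬((x ⊕ (z → z)) ∧ ¬((y ⊕ x) ⊕ y)) ∧ ¬(x ⊗ x) = min(1.000, 0.552) = 0.552

0.552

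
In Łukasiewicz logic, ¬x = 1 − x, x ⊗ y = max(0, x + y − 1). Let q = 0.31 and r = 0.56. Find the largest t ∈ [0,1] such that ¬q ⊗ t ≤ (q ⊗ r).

0.31

¬q = 1 − 0.31 = 0.69
So the left factor is ¬q = 0.69.
q ⊗ r = max(0, 0.31 + 0.56 − 1) = max(0, -0.13) = 0.00
So the right-hand bound is q ⊗ r = 0.00.
The residuum of the Łukasiewicz t-norm gives the supremum: min(1, 1 − 0.69 + 0.00).
1 − 0.69 + 0.00 = 0.31, so t = min(1, 0.31) = 0.31.
Check: 0.69 ⊗ 0.31 = max(0, 0.00) = 0.00 ≤ 0.00.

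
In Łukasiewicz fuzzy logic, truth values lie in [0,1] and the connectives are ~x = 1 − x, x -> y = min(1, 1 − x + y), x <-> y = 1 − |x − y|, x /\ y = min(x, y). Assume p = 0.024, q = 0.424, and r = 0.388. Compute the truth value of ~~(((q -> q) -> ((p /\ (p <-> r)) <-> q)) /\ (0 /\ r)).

0.000

q -> q = min(1, 1 − 0.424 + 0.424) = min(1, 1.000) = 1.000
p <-> r = 1 − |0.024 − 0.388| = 1 − 0.364 = 0.636
p /\ (p <-> r) = min(0.024, 0.636) = 0.024
(p /\ (p <-> r)) <-> q = 1 − |0.024 − 0.424| = 1 − 0.400 = 0.600
(q -> q) -> ((p /\ (p <-> r)) <-> q) = min(1, 1 − 1.000 + 0.600) = min(1, 0.600) = 0.600
0 /\ r = min(0.000, 0.388) = 0.000
((q -> q) -> ((p /\ (p <-> r)) <-> q)) /\ (0 /\ r) = min(0.600, 0.000) = 0.000
~(((q -> q) -> ((p /\ (p <-> r)) <-> q)) /\ (0 /\ r)) = 1 − 0.000 = 1.000
~~(((q -> q) -> ((p /\ (p <-> r)) <-> q)) /\ (0 /\ r)) = 1 − 1.000 = 0.000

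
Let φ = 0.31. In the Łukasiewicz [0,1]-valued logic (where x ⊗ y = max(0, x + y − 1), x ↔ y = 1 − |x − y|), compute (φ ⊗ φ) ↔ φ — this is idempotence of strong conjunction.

0.69

φ ⊗ φ = max(0, 0.31 + 0.31 − 1) = max(0, -0.38) = 0.00
(φ ⊗ φ) ↔ φ = 1 − |0.00 − 0.31| = 1 − 0.31 = 0.69
(The value 0.69 < 1 shows this instance is not satisfied; fails in Ł∞ since a ⊗ a = max(0, 2a−1) ≠ a in general.)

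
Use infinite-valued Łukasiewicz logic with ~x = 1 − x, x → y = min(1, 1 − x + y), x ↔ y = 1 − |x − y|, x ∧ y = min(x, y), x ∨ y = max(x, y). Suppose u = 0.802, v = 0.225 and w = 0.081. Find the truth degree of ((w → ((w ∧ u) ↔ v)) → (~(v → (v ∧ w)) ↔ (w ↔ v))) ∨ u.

w ∧ u = min(0.081, 0.802) = 0.081
(w ∧ u) ↔ v = 1 − |0.081 − 0.225| = 1 − 0.144 = 0.856
w → ((w ∧ u) ↔ v) = min(1, 1 − 0.081 + 0.856) = min(1, 1.775) = 1.000
v ∧ w = min(0.225, 0.081) = 0.081
v → (v ∧ w) = min(1, 1 − 0.225 + 0.081) = min(1, 0.856) = 0.856
~(v → (v ∧ w)) = 1 − 0.856 = 0.144
w ↔ v = 1 − |0.081 − 0.225| = 1 − 0.144 = 0.856
~(v → (v ∧ w)) ↔ (w ↔ v) = 1 − |0.144 − 0.856| = 1 − 0.712 = 0.288
(w → ((w ∧ u) ↔ v)) → (~(v → (v ∧ w)) ↔ (w ↔ v)) = min(1, 1 − 1.000 + 0.288) = min(1, 0.288) = 0.288
((w → ((w ∧ u) ↔ v)) → (~(v → (v ∧ w)) ↔ (w ↔ v))) ∨ u = max(0.288, 0.802) = 0.802

0.802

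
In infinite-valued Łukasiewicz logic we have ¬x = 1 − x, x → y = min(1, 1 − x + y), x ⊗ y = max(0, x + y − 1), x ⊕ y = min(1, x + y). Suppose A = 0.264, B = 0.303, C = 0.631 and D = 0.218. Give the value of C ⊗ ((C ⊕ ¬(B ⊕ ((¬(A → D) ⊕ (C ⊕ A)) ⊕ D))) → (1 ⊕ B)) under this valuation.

A → D = min(1, 1 − 0.264 + 0.218) = min(1, 0.954) = 0.954
¬(A → D) = 1 − 0.954 = 0.046
C ⊕ A = min(1, 0.631 + 0.264) = min(1, 0.895) = 0.895
¬(A → D) ⊕ (C ⊕ A) = min(1, 0.046 + 0.895) = min(1, 0.941) = 0.941
(¬(A → D) ⊕ (C ⊕ A)) ⊕ D = min(1, 0.941 + 0.218) = min(1, 1.159) = 1.000
B ⊕ ((¬(A → D) ⊕ (C ⊕ A)) ⊕ D) = min(1, 0.303 + 1.000) = min(1, 1.303) = 1.000
¬(B ⊕ ((¬(A → D) ⊕ (C ⊕ A)) ⊕ D)) = 1 − 1.000 = 0.000
C ⊕ ¬(B ⊕ ((¬(A → D) ⊕ (C ⊕ A)) ⊕ D)) = min(1, 0.631 + 0.000) = min(1, 0.631) = 0.631
1 ⊕ B = min(1, 1.000 + 0.303) = min(1, 1.303) = 1.000
(C ⊕ ¬(B ⊕ ((¬(A → D) ⊕ (C ⊕ A)) ⊕ D))) → (1 ⊕ B) = min(1, 1 − 0.631 + 1.000) = min(1, 1.369) = 1.000
C ⊗ ((C ⊕ ¬(B ⊕ ((¬(A → D) ⊕ (C ⊕ A)) ⊕ D))) → (1 ⊕ B)) = max(0, 0.631 + 1.000 − 1) = max(0, 0.631) = 0.631

0.631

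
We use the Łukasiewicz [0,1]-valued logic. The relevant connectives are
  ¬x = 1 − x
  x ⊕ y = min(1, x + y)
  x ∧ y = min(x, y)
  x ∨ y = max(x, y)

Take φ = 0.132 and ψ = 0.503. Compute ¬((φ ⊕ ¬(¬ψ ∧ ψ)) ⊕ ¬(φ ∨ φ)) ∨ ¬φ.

0.868

¬ψ = 1 − 0.503 = 0.497
¬ψ ∧ ψ = min(0.497, 0.503) = 0.497
¬(¬ψ ∧ ψ) = 1 − 0.497 = 0.503
φ ⊕ ¬(¬ψ ∧ ψ) = min(1, 0.132 + 0.503) = min(1, 0.635) = 0.635
φ ∨ φ = max(0.132, 0.132) = 0.132
¬(φ ∨ φ) = 1 − 0.132 = 0.868
(φ ⊕ ¬(¬ψ ∧ ψ)) ⊕ ¬(φ ∨ φ) = min(1, 0.635 + 0.868) = min(1, 1.503) = 1.000
¬((φ ⊕ ¬(¬ψ ∧ ψ)) ⊕ ¬(φ ∨ φ)) = 1 − 1.000 = 0.000
¬φ = 1 − 0.132 = 0.868
¬((φ ⊕ ¬(¬ψ ∧ ψ)) ⊕ ¬(φ ∨ φ)) ∨ ¬φ = max(0.000, 0.868) = 0.868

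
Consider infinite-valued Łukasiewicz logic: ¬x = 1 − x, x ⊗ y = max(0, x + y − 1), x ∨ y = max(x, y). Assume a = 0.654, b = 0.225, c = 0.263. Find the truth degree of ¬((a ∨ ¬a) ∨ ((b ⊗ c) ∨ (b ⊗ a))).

¬a = 1 − 0.654 = 0.346
a ∨ ¬a = max(0.654, 0.346) = 0.654
b ⊗ c = max(0, 0.225 + 0.263 − 1) = max(0, -0.512) = 0.000
b ⊗ a = max(0, 0.225 + 0.654 − 1) = max(0, -0.121) = 0.000
(b ⊗ c) ∨ (b ⊗ a) = max(0.000, 0.000) = 0.000
(a ∨ ¬a) ∨ ((b ⊗ c) ∨ (b ⊗ a)) = max(0.654, 0.000) = 0.654
¬((a ∨ ¬a) ∨ ((b ⊗ c) ∨ (b ⊗ a))) = 1 − 0.654 = 0.346

0.346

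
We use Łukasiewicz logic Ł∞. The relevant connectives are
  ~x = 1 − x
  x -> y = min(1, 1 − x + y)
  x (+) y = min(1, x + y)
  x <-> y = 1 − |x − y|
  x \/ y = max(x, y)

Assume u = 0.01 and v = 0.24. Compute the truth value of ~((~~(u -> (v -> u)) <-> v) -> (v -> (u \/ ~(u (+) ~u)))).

0.00

v -> u = min(1, 1 − 0.24 + 0.01) = min(1, 0.77) = 0.77
u -> (v -> u) = min(1, 1 − 0.01 + 0.77) = min(1, 1.76) = 1.00
~(u -> (v -> u)) = 1 − 1.00 = 0.00
~~(u -> (v -> u)) = 1 − 0.00 = 1.00
~~(u -> (v -> u)) <-> v = 1 − |1.00 − 0.24| = 1 − 0.76 = 0.24
~u = 1 − 0.01 = 0.99
u (+) ~u = min(1, 0.01 + 0.99) = min(1, 1.00) = 1.00
~(u (+) ~u) = 1 − 1.00 = 0.00
u \/ ~(u (+) ~u) = max(0.01, 0.00) = 0.01
v -> (u \/ ~(u (+) ~u)) = min(1, 1 − 0.24 + 0.01) = min(1, 0.77) = 0.77
(~~(u -> (v -> u)) <-> v) -> (v -> (u \/ ~(u (+) ~u))) = min(1, 1 − 0.24 + 0.77) = min(1, 1.53) = 1.00
~((~~(u -> (v -> u)) <-> v) -> (v -> (u \/ ~(u (+) ~u)))) = 1 − 1.00 = 0.00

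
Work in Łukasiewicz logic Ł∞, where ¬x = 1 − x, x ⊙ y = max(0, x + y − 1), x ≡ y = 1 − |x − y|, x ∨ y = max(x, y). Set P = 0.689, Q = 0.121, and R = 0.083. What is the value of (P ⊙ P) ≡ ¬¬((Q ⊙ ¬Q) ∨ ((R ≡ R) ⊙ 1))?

P ⊙ P = max(0, 0.689 + 0.689 − 1) = max(0, 0.378) = 0.378
¬Q = 1 − 0.121 = 0.879
Q ⊙ ¬Q = max(0, 0.121 + 0.879 − 1) = max(0, 0.000) = 0.000
R ≡ R = 1 − |0.083 − 0.083| = 1 − 0.000 = 1.000
(R ≡ R) ⊙ 1 = max(0, 1.000 + 1.000 − 1) = max(0, 1.000) = 1.000
(Q ⊙ ¬Q) ∨ ((R ≡ R) ⊙ 1) = max(0.000, 1.000) = 1.000
¬((Q ⊙ ¬Q) ∨ ((R ≡ R) ⊙ 1)) = 1 − 1.000 = 0.000
¬¬((Q ⊙ ¬Q) ∨ ((R ≡ R) ⊙ 1)) = 1 − 0.000 = 1.000
(P ⊙ P) ≡ ¬¬((Q ⊙ ¬Q) ∨ ((R ≡ R) ⊙ 1)) = 1 − |0.378 − 1.000| = 1 − 0.622 = 0.378

0.378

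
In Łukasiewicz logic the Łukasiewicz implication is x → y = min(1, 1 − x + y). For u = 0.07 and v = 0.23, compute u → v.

u → v = min(1, 1 − 0.07 + 0.23) = min(1, 1.16) = 1.00
For comparison, the Gödel implication (1 if x ≤ y else y) would give 1.00.

1.00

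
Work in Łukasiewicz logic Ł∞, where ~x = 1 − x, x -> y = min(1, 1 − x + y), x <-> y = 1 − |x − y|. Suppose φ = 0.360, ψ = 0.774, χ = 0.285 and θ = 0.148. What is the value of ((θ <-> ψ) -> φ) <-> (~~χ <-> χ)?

θ <-> ψ = 1 − |0.148 − 0.774| = 1 − 0.626 = 0.374
(θ <-> ψ) -> φ = min(1, 1 − 0.374 + 0.360) = min(1, 0.986) = 0.986
~χ = 1 − 0.285 = 0.715
~~χ = 1 − 0.715 = 0.285
~~χ <-> χ = 1 − |0.285 − 0.285| = 1 − 0.000 = 1.000
((θ <-> ψ) -> φ) <-> (~~χ <-> χ) = 1 − |0.986 − 1.000| = 1 − 0.014 = 0.986

0.986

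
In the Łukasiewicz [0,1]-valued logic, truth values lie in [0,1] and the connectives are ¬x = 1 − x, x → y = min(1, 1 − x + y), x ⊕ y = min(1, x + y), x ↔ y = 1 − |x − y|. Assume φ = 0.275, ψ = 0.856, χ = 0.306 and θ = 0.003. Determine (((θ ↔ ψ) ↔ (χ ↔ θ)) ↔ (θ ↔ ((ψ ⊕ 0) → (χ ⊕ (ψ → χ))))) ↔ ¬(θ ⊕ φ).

θ ↔ ψ = 1 − |0.003 − 0.856| = 1 − 0.853 = 0.147
χ ↔ θ = 1 − |0.306 − 0.003| = 1 − 0.303 = 0.697
(θ ↔ ψ) ↔ (χ ↔ θ) = 1 − |0.147 − 0.697| = 1 − 0.550 = 0.450
ψ ⊕ 0 = min(1, 0.856 + 0.000) = min(1, 0.856) = 0.856
ψ → χ = min(1, 1 − 0.856 + 0.306) = min(1, 0.450) = 0.450
χ ⊕ (ψ → χ) = min(1, 0.306 + 0.450) = min(1, 0.756) = 0.756
(ψ ⊕ 0) → (χ ⊕ (ψ → χ)) = min(1, 1 − 0.856 + 0.756) = min(1, 0.900) = 0.900
θ ↔ ((ψ ⊕ 0) → (χ ⊕ (ψ → χ))) = 1 − |0.003 − 0.900| = 1 − 0.897 = 0.103
((θ ↔ ψ) ↔ (χ ↔ θ)) ↔ (θ ↔ ((ψ ⊕ 0) → (χ ⊕ (ψ → χ)))) = 1 − |0.450 − 0.103| = 1 − 0.347 = 0.653
θ ⊕ φ = min(1, 0.003 + 0.275) = min(1, 0.278) = 0.278
¬(θ ⊕ φ) = 1 − 0.278 = 0.722
(((θ ↔ ψ) ↔ (χ ↔ θ)) ↔ (θ ↔ ((ψ ⊕ 0) → (χ ⊕ (ψ → χ))))) ↔ ¬(θ ⊕ φ) = 1 − |0.653 − 0.722| = 1 − 0.069 = 0.931

0.931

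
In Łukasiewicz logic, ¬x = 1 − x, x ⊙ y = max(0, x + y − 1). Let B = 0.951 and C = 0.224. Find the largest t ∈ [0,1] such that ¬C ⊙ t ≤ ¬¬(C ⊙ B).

0.399

¬C = 1 − 0.224 = 0.776
So the left factor is ¬C = 0.776.
C ⊙ B = max(0, 0.224 + 0.951 − 1) = max(0, 0.175) = 0.175
¬(C ⊙ B) = 1 − 0.175 = 0.825
¬¬(C ⊙ B) = 1 − 0.825 = 0.175
So the right-hand bound is ¬¬(C ⊙ B) = 0.175.
The residuum of the Łukasiewicz t-norm gives the supremum: min(1, 1 − 0.776 + 0.175).
1 − 0.776 + 0.175 = 0.399, so t = min(1, 0.399) = 0.399.
Check: 0.776 ⊙ 0.399 = max(0, 0.175) = 0.175 ≤ 0.175.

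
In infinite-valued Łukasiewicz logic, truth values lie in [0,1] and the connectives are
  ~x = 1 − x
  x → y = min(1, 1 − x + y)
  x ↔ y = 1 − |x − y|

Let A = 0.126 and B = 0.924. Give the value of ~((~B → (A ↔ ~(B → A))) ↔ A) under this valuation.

~B = 1 − 0.924 = 0.076
B → A = min(1, 1 − 0.924 + 0.126) = min(1, 0.202) = 0.202
~(B → A) = 1 − 0.202 = 0.798
A ↔ ~(B → A) = 1 − |0.126 − 0.798| = 1 − 0.672 = 0.328
~B → (A ↔ ~(B → A)) = min(1, 1 − 0.076 + 0.328) = min(1, 1.252) = 1.000
(~B → (A ↔ ~(B → A))) ↔ A = 1 − |1.000 − 0.126| = 1 − 0.874 = 0.126
~((~B → (A ↔ ~(B → A))) ↔ A) = 1 − 0.126 = 0.874

0.874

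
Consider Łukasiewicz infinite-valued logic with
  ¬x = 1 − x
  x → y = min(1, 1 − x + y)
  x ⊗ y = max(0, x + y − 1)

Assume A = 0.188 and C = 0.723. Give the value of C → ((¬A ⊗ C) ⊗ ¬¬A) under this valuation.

¬A = 1 − 0.188 = 0.812
¬A ⊗ C = max(0, 0.812 + 0.723 − 1) = max(0, 0.535) = 0.535
¬¬A = 1 − 0.812 = 0.188
(¬A ⊗ C) ⊗ ¬¬A = max(0, 0.535 + 0.188 − 1) = max(0, -0.277) = 0.000
C → ((¬A ⊗ C) ⊗ ¬¬A) = min(1, 1 − 0.723 + 0.000) = min(1, 0.277) = 0.277

0.277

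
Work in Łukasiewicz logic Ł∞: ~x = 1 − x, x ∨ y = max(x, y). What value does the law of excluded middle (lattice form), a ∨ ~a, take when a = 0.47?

0.53

~a = 1 − 0.47 = 0.53
a ∨ ~a = max(0.47, 0.53) = 0.53
(The value 0.53 < 1 shows this instance is not satisfied; not a Ł∞-tautology — its value is max(a, 1−a).)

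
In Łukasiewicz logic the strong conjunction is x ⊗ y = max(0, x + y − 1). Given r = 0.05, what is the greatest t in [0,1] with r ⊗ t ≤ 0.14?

1.00

The residuum of the Łukasiewicz t-norm gives the supremum: min(1, 1 − 0.05 + 0.14).
1 − 0.05 + 0.14 = 1.09, so t = min(1, 1.09) = 1.00.
Check: 0.05 ⊗ 1.00 = max(0, 0.05) = 0.05 ≤ 0.14.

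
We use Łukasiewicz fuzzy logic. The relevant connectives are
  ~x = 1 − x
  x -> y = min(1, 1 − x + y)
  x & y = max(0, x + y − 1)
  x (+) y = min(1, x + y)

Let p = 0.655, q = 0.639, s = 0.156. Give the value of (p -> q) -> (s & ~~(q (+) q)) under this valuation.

p -> q = min(1, 1 − 0.655 + 0.639) = min(1, 0.984) = 0.984
q (+) q = min(1, 0.639 + 0.639) = min(1, 1.278) = 1.000
~(q (+) q) = 1 − 1.000 = 0.000
~~(q (+) q) = 1 − 0.000 = 1.000
s & ~~(q (+) q) = max(0, 0.156 + 1.000 − 1) = max(0, 0.156) = 0.156
(p -> q) -> (s & ~~(q (+) q)) = min(1, 1 − 0.984 + 0.156) = min(1, 0.172) = 0.172

0.172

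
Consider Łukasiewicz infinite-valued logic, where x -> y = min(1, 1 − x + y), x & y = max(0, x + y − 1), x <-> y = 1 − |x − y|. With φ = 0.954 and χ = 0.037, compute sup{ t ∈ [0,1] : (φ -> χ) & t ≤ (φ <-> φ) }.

1.000

φ -> χ = min(1, 1 − 0.954 + 0.037) = min(1, 0.083) = 0.083
So the left factor is φ -> χ = 0.083.
φ <-> φ = 1 − |0.954 − 0.954| = 1 − 0.000 = 1.000
So the right-hand bound is φ <-> φ = 1.000.
The residuum of the Łukasiewicz t-norm gives the supremum: min(1, 1 − 0.083 + 1.000).
1 − 0.083 + 1.000 = 1.917, so t = min(1, 1.917) = 1.000.
Check: 0.083 & 1.000 = max(0, 0.083) = 0.083 ≤ 1.000.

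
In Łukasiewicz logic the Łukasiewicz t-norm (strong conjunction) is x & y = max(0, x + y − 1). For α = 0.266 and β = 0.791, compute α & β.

0.057

α & β = max(0, 0.266 + 0.791 − 1) = max(0, 0.057) = 0.057
For comparison, the Gödel (minimum) t-norm min(x, y) would give 0.266.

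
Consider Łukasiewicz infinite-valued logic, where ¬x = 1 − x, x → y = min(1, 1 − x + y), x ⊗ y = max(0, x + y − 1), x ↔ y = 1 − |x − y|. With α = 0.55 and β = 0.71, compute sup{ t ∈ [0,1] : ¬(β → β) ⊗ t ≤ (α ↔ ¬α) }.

β → β = min(1, 1 − 0.71 + 0.71) = min(1, 1.00) = 1.00
¬(β → β) = 1 − 1.00 = 0.00
So the left factor is ¬(β → β) = 0.00.
¬α = 1 − 0.55 = 0.45
α ↔ ¬α = 1 − |0.55 − 0.45| = 1 − 0.10 = 0.90
So the right-hand bound is α ↔ ¬α = 0.90.
The residuum of the Łukasiewicz t-norm gives the supremum: min(1, 1 − 0.00 + 0.90).
1 − 0.00 + 0.90 = 1.90, so t = min(1, 1.90) = 1.00.
Check: 0.00 ⊗ 1.00 = max(0, 0.00) = 0.00 ≤ 0.90.

1.00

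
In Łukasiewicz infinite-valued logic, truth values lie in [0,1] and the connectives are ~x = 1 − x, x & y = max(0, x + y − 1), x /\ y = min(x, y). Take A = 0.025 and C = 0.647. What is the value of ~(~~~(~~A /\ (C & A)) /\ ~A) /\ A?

0.025

~A = 1 − 0.025 = 0.975
~~A = 1 − 0.975 = 0.025
C & A = max(0, 0.647 + 0.025 − 1) = max(0, -0.328) = 0.000
~~A /\ (C & A) = min(0.025, 0.000) = 0.000
~(~~A /\ (C & A)) = 1 − 0.000 = 1.000
~~(~~A /\ (C & A)) = 1 − 1.000 = 0.000
~~~(~~A /\ (C & A)) = 1 − 0.000 = 1.000
~~~(~~A /\ (C & A)) /\ ~A = min(1.000, 0.975) = 0.975
~(~~~(~~A /\ (C & A)) /\ ~A) = 1 − 0.975 = 0.025
~(~~~(~~A /\ (C & A)) /\ ~A) /\ A = min(0.025, 0.025) = 0.025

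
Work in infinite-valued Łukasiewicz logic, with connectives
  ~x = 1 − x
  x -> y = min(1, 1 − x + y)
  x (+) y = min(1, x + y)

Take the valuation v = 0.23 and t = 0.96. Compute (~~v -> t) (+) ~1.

1.00

~v = 1 − 0.23 = 0.77
~~v = 1 − 0.77 = 0.23
~~v -> t = min(1, 1 − 0.23 + 0.96) = min(1, 1.73) = 1.00
~1 = 1 − 1.00 = 0.00
(~~v -> t) (+) ~1 = min(1, 1.00 + 0.00) = min(1, 1.00) = 1.00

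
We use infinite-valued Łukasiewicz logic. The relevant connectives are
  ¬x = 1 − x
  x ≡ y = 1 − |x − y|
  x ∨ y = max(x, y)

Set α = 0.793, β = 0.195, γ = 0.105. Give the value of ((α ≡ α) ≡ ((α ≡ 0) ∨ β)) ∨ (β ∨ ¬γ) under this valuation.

0.895

α ≡ α = 1 − |0.793 − 0.793| = 1 − 0.000 = 1.000
α ≡ 0 = 1 − |0.793 − 0.000| = 1 − 0.793 = 0.207
(α ≡ 0) ∨ β = max(0.207, 0.195) = 0.207
(α ≡ α) ≡ ((α ≡ 0) ∨ β) = 1 − |1.000 − 0.207| = 1 − 0.793 = 0.207
¬γ = 1 − 0.105 = 0.895
β ∨ ¬γ = max(0.195, 0.895) = 0.895
((α ≡ α) ≡ ((α ≡ 0) ∨ β)) ∨ (β ∨ ¬γ) = max(0.207, 0.895) = 0.895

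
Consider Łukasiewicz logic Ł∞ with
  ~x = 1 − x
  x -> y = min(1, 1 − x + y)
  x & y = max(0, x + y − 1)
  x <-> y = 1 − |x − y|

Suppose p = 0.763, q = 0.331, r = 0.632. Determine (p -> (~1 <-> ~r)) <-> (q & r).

~1 = 1 − 1.000 = 0.000
~r = 1 − 0.632 = 0.368
~1 <-> ~r = 1 − |0.000 − 0.368| = 1 − 0.368 = 0.632
p -> (~1 <-> ~r) = min(1, 1 − 0.763 + 0.632) = min(1, 0.869) = 0.869
q & r = max(0, 0.331 + 0.632 − 1) = max(0, -0.037) = 0.000
(p -> (~1 <-> ~r)) <-> (q & r) = 1 − |0.869 − 0.000| = 1 − 0.869 = 0.131

0.131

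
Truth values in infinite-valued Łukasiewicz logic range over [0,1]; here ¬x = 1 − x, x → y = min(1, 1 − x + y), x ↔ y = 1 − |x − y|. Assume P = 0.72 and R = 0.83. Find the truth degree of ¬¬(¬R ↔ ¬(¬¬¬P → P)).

¬R = 1 − 0.83 = 0.17
¬P = 1 − 0.72 = 0.28
¬¬P = 1 − 0.28 = 0.72
¬¬¬P = 1 − 0.72 = 0.28
¬¬¬P → P = min(1, 1 − 0.28 + 0.72) = min(1, 1.44) = 1.00
¬(¬¬¬P → P) = 1 − 1.00 = 0.00
¬R ↔ ¬(¬¬¬P → P) = 1 − |0.17 − 0.00| = 1 − 0.17 = 0.83
¬(¬R ↔ ¬(¬¬¬P → P)) = 1 − 0.83 = 0.17
¬¬(¬R ↔ ¬(¬¬¬P → P)) = 1 − 0.17 = 0.83

0.83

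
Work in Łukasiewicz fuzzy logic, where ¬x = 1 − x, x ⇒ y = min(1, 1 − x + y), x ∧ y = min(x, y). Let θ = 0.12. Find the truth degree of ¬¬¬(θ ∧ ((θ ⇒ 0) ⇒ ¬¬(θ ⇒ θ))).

θ ⇒ 0 = min(1, 1 − 0.12 + 0.00) = min(1, 0.88) = 0.88
θ ⇒ θ = min(1, 1 − 0.12 + 0.12) = min(1, 1.00) = 1.00
¬(θ ⇒ θ) = 1 − 1.00 = 0.00
¬¬(θ ⇒ θ) = 1 − 0.00 = 1.00
(θ ⇒ 0) ⇒ ¬¬(θ ⇒ θ) = min(1, 1 − 0.88 + 1.00) = min(1, 1.12) = 1.00
θ ∧ ((θ ⇒ 0) ⇒ ¬¬(θ ⇒ θ)) = min(0.12, 1.00) = 0.12
¬(θ ∧ ((θ ⇒ 0) ⇒ ¬¬(θ ⇒ θ))) = 1 − 0.12 = 0.88
¬¬(θ ∧ ((θ ⇒ 0) ⇒ ¬¬(θ ⇒ θ))) = 1 − 0.88 = 0.12
¬¬¬(θ ∧ ((θ ⇒ 0) ⇒ ¬¬(θ ⇒ θ))) = 1 − 0.12 = 0.88

0.88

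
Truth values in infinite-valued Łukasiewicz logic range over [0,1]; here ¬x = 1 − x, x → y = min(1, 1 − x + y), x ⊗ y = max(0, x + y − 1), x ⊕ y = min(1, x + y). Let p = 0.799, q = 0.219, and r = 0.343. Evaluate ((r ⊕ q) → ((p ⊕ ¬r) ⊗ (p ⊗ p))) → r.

0.343

r ⊕ q = min(1, 0.343 + 0.219) = min(1, 0.562) = 0.562
¬r = 1 − 0.343 = 0.657
p ⊕ ¬r = min(1, 0.799 + 0.657) = min(1, 1.456) = 1.000
p ⊗ p = max(0, 0.799 + 0.799 − 1) = max(0, 0.598) = 0.598
(p ⊕ ¬r) ⊗ (p ⊗ p) = max(0, 1.000 + 0.598 − 1) = max(0, 0.598) = 0.598
(r ⊕ q) → ((p ⊕ ¬r) ⊗ (p ⊗ p)) = min(1, 1 − 0.562 + 0.598) = min(1, 1.036) = 1.000
((r ⊕ q) → ((p ⊕ ¬r) ⊗ (p ⊗ p))) → r = min(1, 1 − 1.000 + 0.343) = min(1, 0.343) = 0.343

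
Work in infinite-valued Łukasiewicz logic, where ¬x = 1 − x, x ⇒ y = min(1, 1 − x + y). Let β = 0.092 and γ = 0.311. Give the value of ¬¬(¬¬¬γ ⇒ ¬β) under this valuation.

¬γ = 1 − 0.311 = 0.689
¬¬γ = 1 − 0.689 = 0.311
¬¬¬γ = 1 − 0.311 = 0.689
¬β = 1 − 0.092 = 0.908
¬¬¬γ ⇒ ¬β = min(1, 1 − 0.689 + 0.908) = min(1, 1.219) = 1.000
¬(¬¬¬γ ⇒ ¬β) = 1 − 1.000 = 0.000
¬¬(¬¬¬γ ⇒ ¬β) = 1 − 0.000 = 1.000

1.000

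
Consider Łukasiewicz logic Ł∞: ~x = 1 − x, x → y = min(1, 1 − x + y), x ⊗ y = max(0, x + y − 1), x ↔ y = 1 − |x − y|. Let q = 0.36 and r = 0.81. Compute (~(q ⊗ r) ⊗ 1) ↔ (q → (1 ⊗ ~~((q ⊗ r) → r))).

0.83

q ⊗ r = max(0, 0.36 + 0.81 − 1) = max(0, 0.17) = 0.17
~(q ⊗ r) = 1 − 0.17 = 0.83
~(q ⊗ r) ⊗ 1 = max(0, 0.83 + 1.00 − 1) = max(0, 0.83) = 0.83
(q ⊗ r) → r = min(1, 1 − 0.17 + 0.81) = min(1, 1.64) = 1.00
~((q ⊗ r) → r) = 1 − 1.00 = 0.00
~~((q ⊗ r) → r) = 1 − 0.00 = 1.00
1 ⊗ ~~((q ⊗ r) → r) = max(0, 1.00 + 1.00 − 1) = max(0, 1.00) = 1.00
q → (1 ⊗ ~~((q ⊗ r) → r)) = min(1, 1 − 0.36 + 1.00) = min(1, 1.64) = 1.00
(~(q ⊗ r) ⊗ 1) ↔ (q → (1 ⊗ ~~((q ⊗ r) → r))) = 1 − |0.83 − 1.00| = 1 − 0.17 = 0.83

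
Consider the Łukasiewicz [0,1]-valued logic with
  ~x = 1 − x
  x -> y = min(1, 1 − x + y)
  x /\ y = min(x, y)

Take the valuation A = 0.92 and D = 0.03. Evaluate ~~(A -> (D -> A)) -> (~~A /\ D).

0.03

D -> A = min(1, 1 − 0.03 + 0.92) = min(1, 1.89) = 1.00
A -> (D -> A) = min(1, 1 − 0.92 + 1.00) = min(1, 1.08) = 1.00
~(A -> (D -> A)) = 1 − 1.00 = 0.00
~~(A -> (D -> A)) = 1 − 0.00 = 1.00
~A = 1 − 0.92 = 0.08
~~A = 1 − 0.08 = 0.92
~~A /\ D = min(0.92, 0.03) = 0.03
~~(A -> (D -> A)) -> (~~A /\ D) = min(1, 1 − 1.00 + 0.03) = min(1, 0.03) = 0.03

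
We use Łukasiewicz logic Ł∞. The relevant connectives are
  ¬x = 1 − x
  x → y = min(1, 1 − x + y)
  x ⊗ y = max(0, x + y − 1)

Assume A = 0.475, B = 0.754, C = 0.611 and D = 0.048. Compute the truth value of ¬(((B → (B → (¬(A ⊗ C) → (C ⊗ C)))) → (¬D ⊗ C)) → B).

0.009

A ⊗ C = max(0, 0.475 + 0.611 − 1) = max(0, 0.086) = 0.086
¬(A ⊗ C) = 1 − 0.086 = 0.914
C ⊗ C = max(0, 0.611 + 0.611 − 1) = max(0, 0.222) = 0.222
¬(A ⊗ C) → (C ⊗ C) = min(1, 1 − 0.914 + 0.222) = min(1, 0.308) = 0.308
B → (¬(A ⊗ C) → (C ⊗ C)) = min(1, 1 − 0.754 + 0.308) = min(1, 0.554) = 0.554
B → (B → (¬(A ⊗ C) → (C ⊗ C))) = min(1, 1 − 0.754 + 0.554) = min(1, 0.800) = 0.800
¬D = 1 − 0.048 = 0.952
¬D ⊗ C = max(0, 0.952 + 0.611 − 1) = max(0, 0.563) = 0.563
(B → (B → (¬(A ⊗ C) → (C ⊗ C)))) → (¬D ⊗ C) = min(1, 1 − 0.800 + 0.563) = min(1, 0.763) = 0.763
((B → (B → (¬(A ⊗ C) → (C ⊗ C)))) → (¬D ⊗ C)) → B = min(1, 1 − 0.763 + 0.754) = min(1, 0.991) = 0.991
¬(((B → (B → (¬(A ⊗ C) → (C ⊗ C)))) → (¬D ⊗ C)) → B) = 1 − 0.991 = 0.009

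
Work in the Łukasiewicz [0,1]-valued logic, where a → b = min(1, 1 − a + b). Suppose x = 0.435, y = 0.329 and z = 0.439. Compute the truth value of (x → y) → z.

x → y = min(1, 1 − 0.435 + 0.329) = min(1, 0.894) = 0.894
(x → y) → z = min(1, 1 − 0.894 + 0.439) = min(1, 0.545) = 0.545

0.545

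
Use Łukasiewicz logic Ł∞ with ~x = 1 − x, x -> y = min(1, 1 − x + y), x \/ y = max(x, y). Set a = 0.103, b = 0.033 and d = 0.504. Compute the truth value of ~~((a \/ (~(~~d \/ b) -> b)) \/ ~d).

0.537

~d = 1 − 0.504 = 0.496
~~d = 1 − 0.496 = 0.504
~~d \/ b = max(0.504, 0.033) = 0.504
~(~~d \/ b) = 1 − 0.504 = 0.496
~(~~d \/ b) -> b = min(1, 1 − 0.496 + 0.033) = min(1, 0.537) = 0.537
a \/ (~(~~d \/ b) -> b) = max(0.103, 0.537) = 0.537
(a \/ (~(~~d \/ b) -> b)) \/ ~d = max(0.537, 0.496) = 0.537
~((a \/ (~(~~d \/ b) -> b)) \/ ~d) = 1 − 0.537 = 0.463
~~((a \/ (~(~~d \/ b) -> b)) \/ ~d) = 1 − 0.463 = 0.537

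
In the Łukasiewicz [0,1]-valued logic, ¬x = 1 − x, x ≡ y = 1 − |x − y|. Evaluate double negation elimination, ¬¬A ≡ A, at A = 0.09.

¬A = 1 − 0.09 = 0.91
¬¬A = 1 − 0.91 = 0.09
¬¬A ≡ A = 1 − |0.09 − 0.09| = 1 − 0.00 = 1.00
(As expected: always 1 in Ł∞ since negation is involutive.)

1.00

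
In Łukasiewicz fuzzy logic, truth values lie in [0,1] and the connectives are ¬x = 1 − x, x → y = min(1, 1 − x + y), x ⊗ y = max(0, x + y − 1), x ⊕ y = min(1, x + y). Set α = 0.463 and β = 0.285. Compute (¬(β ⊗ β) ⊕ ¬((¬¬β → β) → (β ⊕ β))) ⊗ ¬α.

0.537

β ⊗ β = max(0, 0.285 + 0.285 − 1) = max(0, -0.430) = 0.000
¬(β ⊗ β) = 1 − 0.000 = 1.000
¬β = 1 − 0.285 = 0.715
¬¬β = 1 − 0.715 = 0.285
¬¬β → β = min(1, 1 − 0.285 + 0.285) = min(1, 1.000) = 1.000
β ⊕ β = min(1, 0.285 + 0.285) = min(1, 0.570) = 0.570
(¬¬β → β) → (β ⊕ β) = min(1, 1 − 1.000 + 0.570) = min(1, 0.570) = 0.570
¬((¬¬β → β) → (β ⊕ β)) = 1 − 0.570 = 0.430
¬(β ⊗ β) ⊕ ¬((¬¬β → β) → (β ⊕ β)) = min(1, 1.000 + 0.430) = min(1, 1.430) = 1.000
¬α = 1 − 0.463 = 0.537
(¬(β ⊗ β) ⊕ ¬((¬¬β → β) → (β ⊕ β))) ⊗ ¬α = max(0, 1.000 + 0.537 − 1) = max(0, 0.537) = 0.537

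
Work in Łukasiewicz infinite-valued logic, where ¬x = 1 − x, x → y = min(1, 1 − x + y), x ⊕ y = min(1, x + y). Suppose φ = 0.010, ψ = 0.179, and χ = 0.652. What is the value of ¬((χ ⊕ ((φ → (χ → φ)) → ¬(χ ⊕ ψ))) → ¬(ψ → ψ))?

χ → φ = min(1, 1 − 0.652 + 0.010) = min(1, 0.358) = 0.358
φ → (χ → φ) = min(1, 1 − 0.010 + 0.358) = min(1, 1.348) = 1.000
χ ⊕ ψ = min(1, 0.652 + 0.179) = min(1, 0.831) = 0.831
¬(χ ⊕ ψ) = 1 − 0.831 = 0.169
(φ → (χ → φ)) → ¬(χ ⊕ ψ) = min(1, 1 − 1.000 + 0.169) = min(1, 0.169) = 0.169
χ ⊕ ((φ → (χ → φ)) → ¬(χ ⊕ ψ)) = min(1, 0.652 + 0.169) = min(1, 0.821) = 0.821
ψ → ψ = min(1, 1 − 0.179 + 0.179) = min(1, 1.000) = 1.000
¬(ψ → ψ) = 1 − 1.000 = 0.000
(χ ⊕ ((φ → (χ → φ)) → ¬(χ ⊕ ψ))) → ¬(ψ → ψ) = min(1, 1 − 0.821 + 0.000) = min(1, 0.179) = 0.179
¬((χ ⊕ ((φ → (χ → φ)) → ¬(χ ⊕ ψ))) → ¬(ψ → ψ)) = 1 − 0.179 = 0.821

0.821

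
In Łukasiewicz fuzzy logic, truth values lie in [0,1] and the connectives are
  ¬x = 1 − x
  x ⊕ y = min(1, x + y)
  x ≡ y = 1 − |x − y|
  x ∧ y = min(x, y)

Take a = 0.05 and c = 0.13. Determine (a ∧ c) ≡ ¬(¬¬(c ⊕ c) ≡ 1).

0.31

a ∧ c = min(0.05, 0.13) = 0.05
c ⊕ c = min(1, 0.13 + 0.13) = min(1, 0.26) = 0.26
¬(c ⊕ c) = 1 − 0.26 = 0.74
¬¬(c ⊕ c) = 1 − 0.74 = 0.26
¬¬(c ⊕ c) ≡ 1 = 1 − |0.26 − 1.00| = 1 − 0.74 = 0.26
¬(¬¬(c ⊕ c) ≡ 1) = 1 − 0.26 = 0.74
(a ∧ c) ≡ ¬(¬¬(c ⊕ c) ≡ 1) = 1 − |0.05 − 0.74| = 1 − 0.69 = 0.31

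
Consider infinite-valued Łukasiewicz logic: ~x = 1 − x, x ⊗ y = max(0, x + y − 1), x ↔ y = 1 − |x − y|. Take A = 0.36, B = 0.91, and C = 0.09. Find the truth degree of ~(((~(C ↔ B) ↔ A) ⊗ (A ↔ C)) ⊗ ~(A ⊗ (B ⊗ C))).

C ↔ B = 1 − |0.09 − 0.91| = 1 − 0.82 = 0.18
~(C ↔ B) = 1 − 0.18 = 0.82
~(C ↔ B) ↔ A = 1 − |0.82 − 0.36| = 1 − 0.46 = 0.54
A ↔ C = 1 − |0.36 − 0.09| = 1 − 0.27 = 0.73
(~(C ↔ B) ↔ A) ⊗ (A ↔ C) = max(0, 0.54 + 0.73 − 1) = max(0, 0.27) = 0.27
B ⊗ C = max(0, 0.91 + 0.09 − 1) = max(0, 0.00) = 0.00
A ⊗ (B ⊗ C) = max(0, 0.36 + 0.00 − 1) = max(0, -0.64) = 0.00
~(A ⊗ (B ⊗ C)) = 1 − 0.00 = 1.00
((~(C ↔ B) ↔ A) ⊗ (A ↔ C)) ⊗ ~(A ⊗ (B ⊗ C)) = max(0, 0.27 + 1.00 − 1) = max(0, 0.27) = 0.27
~(((~(C ↔ B) ↔ A) ⊗ (A ↔ C)) ⊗ ~(A ⊗ (B ⊗ C))) = 1 − 0.27 = 0.73

0.73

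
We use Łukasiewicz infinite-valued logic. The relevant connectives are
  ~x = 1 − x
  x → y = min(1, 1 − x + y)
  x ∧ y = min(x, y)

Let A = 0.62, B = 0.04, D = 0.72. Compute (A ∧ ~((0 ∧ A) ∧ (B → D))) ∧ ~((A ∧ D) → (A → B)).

0.20

0 ∧ A = min(0.00, 0.62) = 0.00
B → D = min(1, 1 − 0.04 + 0.72) = min(1, 1.68) = 1.00
(0 ∧ A) ∧ (B → D) = min(0.00, 1.00) = 0.00
~((0 ∧ A) ∧ (B → D)) = 1 − 0.00 = 1.00
A ∧ ~((0 ∧ A) ∧ (B → D)) = min(0.62, 1.00) = 0.62
A ∧ D = min(0.62, 0.72) = 0.62
A → B = min(1, 1 − 0.62 + 0.04) = min(1, 0.42) = 0.42
(A ∧ D) → (A → B) = min(1, 1 − 0.62 + 0.42) = min(1, 0.80) = 0.80
~((A ∧ D) → (A → B)) = 1 − 0.80 = 0.20
(A ∧ ~((0 ∧ A) ∧ (B → D))) ∧ ~((A ∧ D) → (A → B)) = min(0.62, 0.20) = 0.20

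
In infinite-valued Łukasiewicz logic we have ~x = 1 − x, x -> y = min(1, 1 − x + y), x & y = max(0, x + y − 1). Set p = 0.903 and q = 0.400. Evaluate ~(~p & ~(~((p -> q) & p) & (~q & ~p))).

0.903

~p = 1 − 0.903 = 0.097
p -> q = min(1, 1 − 0.903 + 0.400) = min(1, 0.497) = 0.497
(p -> q) & p = max(0, 0.497 + 0.903 − 1) = max(0, 0.400) = 0.400
~((p -> q) & p) = 1 − 0.400 = 0.600
~q = 1 − 0.400 = 0.600
~q & ~p = max(0, 0.600 + 0.097 − 1) = max(0, -0.303) = 0.000
~((p -> q) & p) & (~q & ~p) = max(0, 0.600 + 0.000 − 1) = max(0, -0.400) = 0.000
~(~((p -> q) & p) & (~q & ~p)) = 1 − 0.000 = 1.000
~p & ~(~((p -> q) & p) & (~q & ~p)) = max(0, 0.097 + 1.000 − 1) = max(0, 0.097) = 0.097
~(~p & ~(~((p -> q) & p) & (~q & ~p))) = 1 − 0.097 = 0.903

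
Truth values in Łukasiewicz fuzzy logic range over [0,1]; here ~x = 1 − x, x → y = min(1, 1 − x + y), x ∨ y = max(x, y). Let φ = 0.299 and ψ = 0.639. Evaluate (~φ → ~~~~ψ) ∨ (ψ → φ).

0.938

~φ = 1 − 0.299 = 0.701
~ψ = 1 − 0.639 = 0.361
~~ψ = 1 − 0.361 = 0.639
~~~ψ = 1 − 0.639 = 0.361
~~~~ψ = 1 − 0.361 = 0.639
~φ → ~~~~ψ = min(1, 1 − 0.701 + 0.639) = min(1, 0.938) = 0.938
ψ → φ = min(1, 1 − 0.639 + 0.299) = min(1, 0.660) = 0.660
(~φ → ~~~~ψ) ∨ (ψ → φ) = max(0.938, 0.660) = 0.938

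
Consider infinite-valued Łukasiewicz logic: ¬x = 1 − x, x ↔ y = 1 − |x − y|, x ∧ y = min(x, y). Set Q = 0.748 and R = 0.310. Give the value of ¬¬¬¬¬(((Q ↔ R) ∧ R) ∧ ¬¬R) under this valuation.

0.690

Q ↔ R = 1 − |0.748 − 0.310| = 1 − 0.438 = 0.562
(Q ↔ R) ∧ R = min(0.562, 0.310) = 0.310
¬R = 1 − 0.310 = 0.690
¬¬R = 1 − 0.690 = 0.310
((Q ↔ R) ∧ R) ∧ ¬¬R = min(0.310, 0.310) = 0.310
¬(((Q ↔ R) ∧ R) ∧ ¬¬R) = 1 − 0.310 = 0.690
¬¬(((Q ↔ R) ∧ R) ∧ ¬¬R) = 1 − 0.690 = 0.310
¬¬¬(((Q ↔ R) ∧ R) ∧ ¬¬R) = 1 − 0.310 = 0.690
¬¬¬¬(((Q ↔ R) ∧ R) ∧ ¬¬R) = 1 − 0.690 = 0.310
¬¬¬¬¬(((Q ↔ R) ∧ R) ∧ ¬¬R) = 1 − 0.310 = 0.690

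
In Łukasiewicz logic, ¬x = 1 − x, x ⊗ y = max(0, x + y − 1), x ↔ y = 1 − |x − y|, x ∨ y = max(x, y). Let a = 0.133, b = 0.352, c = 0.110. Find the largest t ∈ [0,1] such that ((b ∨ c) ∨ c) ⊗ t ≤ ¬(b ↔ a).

b ∨ c = max(0.352, 0.110) = 0.352
(b ∨ c) ∨ c = max(0.352, 0.110) = 0.352
So the left factor is (b ∨ c) ∨ c = 0.352.
b ↔ a = 1 − |0.352 − 0.133| = 1 − 0.219 = 0.781
¬(b ↔ a) = 1 − 0.781 = 0.219
So the right-hand bound is ¬(b ↔ a) = 0.219.
The residuum of the Łukasiewicz t-norm gives the supremum: min(1, 1 − 0.352 + 0.219).
1 − 0.352 + 0.219 = 0.867, so t = min(1, 0.867) = 0.867.
Check: 0.352 ⊗ 0.867 = max(0, 0.219) = 0.219 ≤ 0.219.

0.867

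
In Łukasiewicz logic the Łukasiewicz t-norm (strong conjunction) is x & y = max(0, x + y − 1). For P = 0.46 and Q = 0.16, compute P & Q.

P & Q = max(0, 0.46 + 0.16 − 1) = max(0, -0.38) = 0.00
For comparison, the Gödel (minimum) t-norm min(x, y) would give 0.16.

0.00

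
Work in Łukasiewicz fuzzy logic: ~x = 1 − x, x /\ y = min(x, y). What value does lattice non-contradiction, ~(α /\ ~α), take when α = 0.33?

0.67

~α = 1 − 0.33 = 0.67
α /\ ~α = min(0.33, 0.67) = 0.33
~(α /\ ~α) = 1 − 0.33 = 0.67
(The value 0.67 < 1 shows this instance is not satisfied; not a Ł∞-tautology — its value is 1 − min(a, 1−a).)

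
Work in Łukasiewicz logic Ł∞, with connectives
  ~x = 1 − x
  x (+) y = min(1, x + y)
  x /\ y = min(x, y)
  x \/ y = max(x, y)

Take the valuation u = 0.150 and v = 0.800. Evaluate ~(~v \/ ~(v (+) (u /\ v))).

~v = 1 − 0.800 = 0.200
u /\ v = min(0.150, 0.800) = 0.150
v (+) (u /\ v) = min(1, 0.800 + 0.150) = min(1, 0.950) = 0.950
~(v (+) (u /\ v)) = 1 − 0.950 = 0.050
~v \/ ~(v (+) (u /\ v)) = max(0.200, 0.050) = 0.200
~(~v \/ ~(v (+) (u /\ v))) = 1 − 0.200 = 0.800

0.800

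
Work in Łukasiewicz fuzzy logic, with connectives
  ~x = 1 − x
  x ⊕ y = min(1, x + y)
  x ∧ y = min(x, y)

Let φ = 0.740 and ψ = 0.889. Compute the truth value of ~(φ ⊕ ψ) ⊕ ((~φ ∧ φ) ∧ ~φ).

0.260

φ ⊕ ψ = min(1, 0.740 + 0.889) = min(1, 1.629) = 1.000
~(φ ⊕ ψ) = 1 − 1.000 = 0.000
~φ = 1 − 0.740 = 0.260
~φ ∧ φ = min(0.260, 0.740) = 0.260
(~φ ∧ φ) ∧ ~φ = min(0.260, 0.260) = 0.260
~(φ ⊕ ψ) ⊕ ((~φ ∧ φ) ∧ ~φ) = min(1, 0.000 + 0.260) = min(1, 0.260) = 0.260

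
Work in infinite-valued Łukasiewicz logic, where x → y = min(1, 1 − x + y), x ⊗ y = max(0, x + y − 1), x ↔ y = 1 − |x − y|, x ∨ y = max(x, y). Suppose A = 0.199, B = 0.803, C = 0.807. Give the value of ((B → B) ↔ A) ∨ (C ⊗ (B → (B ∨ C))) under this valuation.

B → B = min(1, 1 − 0.803 + 0.803) = min(1, 1.000) = 1.000
(B → B) ↔ A = 1 − |1.000 − 0.199| = 1 − 0.801 = 0.199
B ∨ C = max(0.803, 0.807) = 0.807
B → (B ∨ C) = min(1, 1 − 0.803 + 0.807) = min(1, 1.004) = 1.000
C ⊗ (B → (B ∨ C)) = max(0, 0.807 + 1.000 − 1) = max(0, 0.807) = 0.807
((B → B) ↔ A) ∨ (C ⊗ (B → (B ∨ C))) = max(0.199, 0.807) = 0.807

0.807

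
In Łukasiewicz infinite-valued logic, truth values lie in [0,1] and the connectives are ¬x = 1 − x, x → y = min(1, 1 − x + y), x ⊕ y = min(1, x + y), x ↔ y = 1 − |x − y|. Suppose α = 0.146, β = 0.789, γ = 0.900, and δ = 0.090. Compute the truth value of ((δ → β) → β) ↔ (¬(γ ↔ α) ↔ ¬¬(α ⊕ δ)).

δ → β = min(1, 1 − 0.090 + 0.789) = min(1, 1.699) = 1.000
(δ → β) → β = min(1, 1 − 1.000 + 0.789) = min(1, 0.789) = 0.789
γ ↔ α = 1 − |0.900 − 0.146| = 1 − 0.754 = 0.246
¬(γ ↔ α) = 1 − 0.246 = 0.754
α ⊕ δ = min(1, 0.146 + 0.090) = min(1, 0.236) = 0.236
¬(α ⊕ δ) = 1 − 0.236 = 0.764
¬¬(α ⊕ δ) = 1 − 0.764 = 0.236
¬(γ ↔ α) ↔ ¬¬(α ⊕ δ) = 1 − |0.754 − 0.236| = 1 − 0.518 = 0.482
((δ → β) → β) ↔ (¬(γ ↔ α) ↔ ¬¬(α ⊕ δ)) = 1 − |0.789 − 0.482| = 1 − 0.307 = 0.693

0.693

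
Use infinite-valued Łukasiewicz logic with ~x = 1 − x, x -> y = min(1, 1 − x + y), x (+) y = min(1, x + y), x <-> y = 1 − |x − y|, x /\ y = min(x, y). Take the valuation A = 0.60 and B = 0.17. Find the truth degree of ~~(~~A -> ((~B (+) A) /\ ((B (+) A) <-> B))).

~A = 1 − 0.60 = 0.40
~~A = 1 − 0.40 = 0.60
~B = 1 − 0.17 = 0.83
~B (+) A = min(1, 0.83 + 0.60) = min(1, 1.43) = 1.00
B (+) A = min(1, 0.17 + 0.60) = min(1, 0.77) = 0.77
(B (+) A) <-> B = 1 − |0.77 − 0.17| = 1 − 0.60 = 0.40
(~B (+) A) /\ ((B (+) A) <-> B) = min(1.00, 0.40) = 0.40
~~A -> ((~B (+) A) /\ ((B (+) A) <-> B)) = min(1, 1 − 0.60 + 0.40) = min(1, 0.80) = 0.80
~(~~A -> ((~B (+) A) /\ ((B (+) A) <-> B))) = 1 − 0.80 = 0.20
~~(~~A -> ((~B (+) A) /\ ((B (+) A) <-> B))) = 1 − 0.20 = 0.80

0.80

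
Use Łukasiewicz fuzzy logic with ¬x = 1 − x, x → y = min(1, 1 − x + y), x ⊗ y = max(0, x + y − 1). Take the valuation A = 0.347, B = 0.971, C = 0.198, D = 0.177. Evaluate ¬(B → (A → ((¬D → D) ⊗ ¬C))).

0.162

¬D = 1 − 0.177 = 0.823
¬D → D = min(1, 1 − 0.823 + 0.177) = min(1, 0.354) = 0.354
¬C = 1 − 0.198 = 0.802
(¬D → D) ⊗ ¬C = max(0, 0.354 + 0.802 − 1) = max(0, 0.156) = 0.156
A → ((¬D → D) ⊗ ¬C) = min(1, 1 − 0.347 + 0.156) = min(1, 0.809) = 0.809
B → (A → ((¬D → D) ⊗ ¬C)) = min(1, 1 − 0.971 + 0.809) = min(1, 0.838) = 0.838
¬(B → (A → ((¬D → D) ⊗ ¬C))) = 1 − 0.838 = 0.162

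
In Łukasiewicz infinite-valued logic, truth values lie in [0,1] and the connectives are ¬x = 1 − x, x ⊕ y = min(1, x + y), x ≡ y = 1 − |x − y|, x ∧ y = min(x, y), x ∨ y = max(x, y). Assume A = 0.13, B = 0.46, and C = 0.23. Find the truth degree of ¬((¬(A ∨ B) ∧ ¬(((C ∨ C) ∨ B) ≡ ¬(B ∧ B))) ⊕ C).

0.69

A ∨ B = max(0.13, 0.46) = 0.46
¬(A ∨ B) = 1 − 0.46 = 0.54
C ∨ C = max(0.23, 0.23) = 0.23
(C ∨ C) ∨ B = max(0.23, 0.46) = 0.46
B ∧ B = min(0.46, 0.46) = 0.46
¬(B ∧ B) = 1 − 0.46 = 0.54
((C ∨ C) ∨ B) ≡ ¬(B ∧ B) = 1 − |0.46 − 0.54| = 1 − 0.08 = 0.92
¬(((C ∨ C) ∨ B) ≡ ¬(B ∧ B)) = 1 − 0.92 = 0.08
¬(A ∨ B) ∧ ¬(((C ∨ C) ∨ B) ≡ ¬(B ∧ B)) = min(0.54, 0.08) = 0.08
(¬(A ∨ B) ∧ ¬(((C ∨ C) ∨ B) ≡ ¬(B ∧ B))) ⊕ C = min(1, 0.08 + 0.23) = min(1, 0.31) = 0.31
¬((¬(A ∨ B) ∧ ¬(((C ∨ C) ∨ B) ≡ ¬(B ∧ B))) ⊕ C) = 1 − 0.31 = 0.69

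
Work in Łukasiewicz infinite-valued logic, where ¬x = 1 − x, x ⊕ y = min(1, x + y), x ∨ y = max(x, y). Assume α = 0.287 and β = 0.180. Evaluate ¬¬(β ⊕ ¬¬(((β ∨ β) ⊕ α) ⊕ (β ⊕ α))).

β ∨ β = max(0.180, 0.180) = 0.180
(β ∨ β) ⊕ α = min(1, 0.180 + 0.287) = min(1, 0.467) = 0.467
β ⊕ α = min(1, 0.180 + 0.287) = min(1, 0.467) = 0.467
((β ∨ β) ⊕ α) ⊕ (β ⊕ α) = min(1, 0.467 + 0.467) = min(1, 0.934) = 0.934
¬(((β ∨ β) ⊕ α) ⊕ (β ⊕ α)) = 1 − 0.934 = 0.066
¬¬(((β ∨ β) ⊕ α) ⊕ (β ⊕ α)) = 1 − 0.066 = 0.934
β ⊕ ¬¬(((β ∨ β) ⊕ α) ⊕ (β ⊕ α)) = min(1, 0.180 + 0.934) = min(1, 1.114) = 1.000
¬(β ⊕ ¬¬(((β ∨ β) ⊕ α) ⊕ (β ⊕ α))) = 1 − 1.000 = 0.000
¬¬(β ⊕ ¬¬(((β ∨ β) ⊕ α) ⊕ (β ⊕ α))) = 1 − 0.000 = 1.000

1.000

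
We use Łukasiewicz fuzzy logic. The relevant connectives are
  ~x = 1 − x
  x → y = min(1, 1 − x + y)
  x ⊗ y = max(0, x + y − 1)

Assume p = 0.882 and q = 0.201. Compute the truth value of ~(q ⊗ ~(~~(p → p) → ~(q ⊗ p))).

p → p = min(1, 1 − 0.882 + 0.882) = min(1, 1.000) = 1.000
~(p → p) = 1 − 1.000 = 0.000
~~(p → p) = 1 − 0.000 = 1.000
q ⊗ p = max(0, 0.201 + 0.882 − 1) = max(0, 0.083) = 0.083
~(q ⊗ p) = 1 − 0.083 = 0.917
~~(p → p) → ~(q ⊗ p) = min(1, 1 − 1.000 + 0.917) = min(1, 0.917) = 0.917
~(~~(p → p) → ~(q ⊗ p)) = 1 − 0.917 = 0.083
q ⊗ ~(~~(p → p) → ~(q ⊗ p)) = max(0, 0.201 + 0.083 − 1) = max(0, -0.716) = 0.000
~(q ⊗ ~(~~(p → p) → ~(q ⊗ p))) = 1 − 0.000 = 1.000

1.000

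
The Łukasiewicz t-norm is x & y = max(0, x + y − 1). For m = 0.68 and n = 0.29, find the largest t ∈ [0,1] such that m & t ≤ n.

The residuum of the Łukasiewicz t-norm gives the supremum: min(1, 1 − 0.68 + 0.29).
1 − 0.68 + 0.29 = 0.61, so t = min(1, 0.61) = 0.61.
Check: 0.68 & 0.61 = max(0, 0.29) = 0.29 ≤ 0.29.

0.61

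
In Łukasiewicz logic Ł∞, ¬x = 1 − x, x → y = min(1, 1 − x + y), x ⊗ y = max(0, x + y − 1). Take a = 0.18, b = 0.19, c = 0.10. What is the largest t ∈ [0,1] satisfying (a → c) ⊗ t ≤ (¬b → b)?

a → c = min(1, 1 − 0.18 + 0.10) = min(1, 0.92) = 0.92
So the left factor is a → c = 0.92.
¬b = 1 − 0.19 = 0.81
¬b → b = min(1, 1 − 0.81 + 0.19) = min(1, 0.38) = 0.38
So the right-hand bound is ¬b → b = 0.38.
The residuum of the Łukasiewicz t-norm gives the supremum: min(1, 1 − 0.92 + 0.38).
1 − 0.92 + 0.38 = 0.46, so t = min(1, 0.46) = 0.46.
Check: 0.92 ⊗ 0.46 = max(0, 0.38) = 0.38 ≤ 0.38.

0.46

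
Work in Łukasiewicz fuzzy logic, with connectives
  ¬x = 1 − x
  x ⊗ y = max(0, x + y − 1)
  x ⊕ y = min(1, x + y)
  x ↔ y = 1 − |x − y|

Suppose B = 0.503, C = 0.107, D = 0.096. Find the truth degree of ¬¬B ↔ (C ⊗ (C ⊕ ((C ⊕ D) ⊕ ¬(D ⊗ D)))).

¬B = 1 − 0.503 = 0.497
¬¬B = 1 − 0.497 = 0.503
C ⊕ D = min(1, 0.107 + 0.096) = min(1, 0.203) = 0.203
D ⊗ D = max(0, 0.096 + 0.096 − 1) = max(0, -0.808) = 0.000
¬(D ⊗ D) = 1 − 0.000 = 1.000
(C ⊕ D) ⊕ ¬(D ⊗ D) = min(1, 0.203 + 1.000) = min(1, 1.203) = 1.000
C ⊕ ((C ⊕ D) ⊕ ¬(D ⊗ D)) = min(1, 0.107 + 1.000) = min(1, 1.107) = 1.000
C ⊗ (C ⊕ ((C ⊕ D) ⊕ ¬(D ⊗ D))) = max(0, 0.107 + 1.000 − 1) = max(0, 0.107) = 0.107
¬¬B ↔ (C ⊗ (C ⊕ ((C ⊕ D) ⊕ ¬(D ⊗ D)))) = 1 − |0.503 − 0.107| = 1 − 0.396 = 0.604

0.604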